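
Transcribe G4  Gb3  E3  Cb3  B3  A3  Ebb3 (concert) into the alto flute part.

C5 Cb4 A3 Fb3 E4 D4 Abb3

The alto flute sounds a perfect fourth below written, so the written part must be a perfect fourth above concert — transpose each note up.
G4 -> C5
Gb3 -> Cb4
E3 -> A3
Cb3 -> Fb3
B3 -> E4
A3 -> D4
Ebb3 -> Abb3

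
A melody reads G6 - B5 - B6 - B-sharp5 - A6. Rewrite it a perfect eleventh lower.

G6 gives D5
B5 gives F#4
B6 gives F#5
B#5 gives F##4
A6 gives E5

D5 F#4 F#5 F##4 E5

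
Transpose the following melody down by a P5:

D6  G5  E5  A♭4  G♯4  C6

G5 C5 A4 Db4 C#4 F5

D6 down a perfect fifth is G5.
G5 down a perfect fifth is C5.
A perfect fifth down from E5 gives A4.
Ab4 down a perfect fifth is Db4.
G#4 down a perfect fifth is C#4.
A perfect fifth down from C6 gives F5.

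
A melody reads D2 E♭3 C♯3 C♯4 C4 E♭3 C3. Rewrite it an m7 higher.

D2 -> C3
Eb3 -> Db4
C#3 -> B3
C#4 -> B4
C4 -> Bb4
Eb3 -> Db4
C3 -> Bb3

C3 Db4 B3 B4 Bb4 Db4 Bb3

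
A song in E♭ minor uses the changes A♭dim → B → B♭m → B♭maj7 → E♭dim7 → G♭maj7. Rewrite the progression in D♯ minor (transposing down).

E♭ minor down to D♯ minor is a diminished second; each chord root moves by that interval while the quality stays the same.
A♭dim: root A♭ down a diminished second → G#, giving G#dim.
B: root B down a diminished second → A##, giving A##.
B♭m: root B♭ down a diminished second → A#, giving A#m.
B♭maj7: root B♭ down a diminished second → A#, giving A#maj7.
E♭dim7: root E♭ down a diminished second → D#, giving D#dim7.
G♭maj7: root G♭ down a diminished second → F#, giving F#maj7.

G#dim A## A#m A#maj7 D#dim7 F#maj7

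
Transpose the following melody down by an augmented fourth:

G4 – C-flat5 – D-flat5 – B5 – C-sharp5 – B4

G4 down an augmented fourth is Db4.
An augmented fourth down from Cb5 gives Gbb4.
An augmented fourth down from Db5 gives Abb4.
An augmented fourth down from B5 gives F5.
An augmented fourth down from C#5 gives G4.
An augmented fourth down from B4 gives F4.

Db4 Gbb4 Abb4 F5 G4 F4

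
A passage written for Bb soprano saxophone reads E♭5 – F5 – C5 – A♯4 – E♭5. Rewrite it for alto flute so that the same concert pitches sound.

Gb5 Ab5 Eb5 C#5 Gb5

First find concert pitch: the Bb soprano saxophone sounds a major second below written, so E♭5 F5 C5 A♯4 E♭5 sounds Db5 Eb5 Bb4 G#4 Db5.
Then write for alto flute: it sounds a perfect fourth below written, so the part must be a perfect fourth above concert.
Db5 → Gb5
Eb5 → Ab5
Bb4 → Eb5
G#4 → C#5
Db5 → Gb5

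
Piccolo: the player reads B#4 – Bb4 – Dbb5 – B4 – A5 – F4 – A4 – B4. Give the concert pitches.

The piccolo sounds a perfect octave above written, so transpose each written note up a perfect octave.
B#4 becomes B#5
Bb4 becomes Bb5
Dbb5 becomes Dbb6
B4 becomes B5
A5 becomes A6
F4 becomes F5
A4 becomes A5
B4 becomes B5

B#5 Bb5 Dbb6 B5 A6 F5 A5 B5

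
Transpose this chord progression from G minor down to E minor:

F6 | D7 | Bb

G minor down to E minor is a minor third; each chord root moves by that interval while the quality stays the same.
F6: root F down a minor third → D, giving D6.
D7: root D down a minor third → B, giving B7.
Bb: root Bb down a minor third → G, giving G.

D6 B7 G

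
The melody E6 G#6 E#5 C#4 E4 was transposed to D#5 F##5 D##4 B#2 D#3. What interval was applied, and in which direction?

down a minor ninth

Take the first pair: E6 → D#5. E to D spans 9 letter names, so the interval is some kind of ninth.
D#5 to E6 is 13 semitones, which makes it a minor ninth; the second version is lower, so the direction is down.
Checking another pair — E4 → D#3 — gives the same interval.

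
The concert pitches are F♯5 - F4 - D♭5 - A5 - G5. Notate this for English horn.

C#6 C5 Ab5 E6 D6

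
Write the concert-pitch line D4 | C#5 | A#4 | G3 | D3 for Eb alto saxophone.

B4 A#5 F##5 E4 B3

Written C4 sounds as Eb3 on the Eb alto saxophone, so concert pitches are written a major sixth up.
D4 gives B4
C#5 gives A#5
A#4 gives F##5
G3 gives E4
D3 gives B3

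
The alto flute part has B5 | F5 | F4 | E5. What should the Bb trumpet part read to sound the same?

First find concert pitch: the alto flute sounds a perfect fourth below written, so B5 F5 F4 E5 sounds F#5 C5 C4 B4.
Then write for Bb trumpet: it sounds a major second below written, so the part must be a major second above concert.
F#5 → G#5
C5 → D5
C4 → D4
B4 → C#5

G#5 D5 D4 C#5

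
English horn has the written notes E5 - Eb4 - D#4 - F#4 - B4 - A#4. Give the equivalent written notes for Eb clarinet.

F#4 F3 E#3 G#3 C#4 B#3

First find concert pitch: the English horn sounds a perfect fifth below written, so E5 Eb4 D#4 F#4 B4 A#4 sounds A4 Ab3 G#3 B3 E4 D#4.
Then write for Eb clarinet: it sounds a minor third above written, so the part must be a minor third below concert.
A4 → F#4
Ab3 → F3
G#3 → E#3
B3 → G#3
E4 → C#4
D#4 → B#3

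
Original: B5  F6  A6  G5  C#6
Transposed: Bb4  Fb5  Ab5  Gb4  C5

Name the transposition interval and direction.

down an augmented octave

Take the first pair: B5 → Bb4. B to B spans 8 letter names, so the interval is some kind of octave.
Bb4 to B5 is 13 semitones, which makes it an augmented octave; the second version is lower, so the direction is down.
Checking another pair — C#6 → C5 — gives the same interval.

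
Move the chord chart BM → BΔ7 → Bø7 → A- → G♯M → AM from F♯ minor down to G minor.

CM CΔ7 Cø7 Bb- AM BbM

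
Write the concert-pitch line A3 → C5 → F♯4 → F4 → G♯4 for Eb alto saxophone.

Written C4 sounds as Eb3 on the Eb alto saxophone, so concert pitches are written a major sixth up.
A3 gives F#4
C5 gives A5
F#4 gives D#5
F4 gives D5
G#4 gives E#5

F#4 A5 D#5 D5 E#5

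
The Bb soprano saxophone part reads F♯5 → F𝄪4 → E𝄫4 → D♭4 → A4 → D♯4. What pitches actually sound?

E5 E#4 Dbb4 Cb4 G4 C#4

Written C4 on the Bb soprano saxophone sounds as Bb3, a major second lower; apply that shift to every note.
F#5 to E5
F##4 to E#4
Ebb4 to Dbb4
Db4 to Cb4
A4 to G4
D#4 to C#4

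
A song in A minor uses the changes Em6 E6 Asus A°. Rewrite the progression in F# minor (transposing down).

A minor down to F# minor is a minor third; each chord root moves by that interval while the quality stays the same.
Em6: root E down a minor third → C#, giving C#m6.
E6: root E down a minor third → C#, giving C#6.
Asus: root A down a minor third → F#, giving F#sus.
A°: root A down a minor third → F#, giving F#°.

C#m6 C#6 F#sus F#°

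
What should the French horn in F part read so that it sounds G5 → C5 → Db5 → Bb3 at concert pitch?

D6 G5 Ab5 F4

The French horn in F sounds a perfect fifth below written, so the written part must be a perfect fifth above concert — transpose each note up.
G5 to D6
C5 to G5
Db5 to Ab5
Bb3 to F4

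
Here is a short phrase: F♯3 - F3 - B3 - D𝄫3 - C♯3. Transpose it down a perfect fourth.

F#3 down a perfect fourth is C#3.
F3: a fourth down reaches C, and 5 semitones makes it C3.
B3: a fourth down reaches F, and 5 semitones makes it F#3.
Dbb3 down a perfect fourth is Abb2.
C#3 down a perfect fourth is G#2.

C#3 C3 F#3 Abb2 G#2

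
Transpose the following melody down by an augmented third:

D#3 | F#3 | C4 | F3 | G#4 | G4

D#3: a third down reaches B, and 5 semitones makes it Bb2.
F#3: a third down reaches D, and 5 semitones makes it Db3.
C4: a third down reaches A, and 5 semitones makes it Abb3.
An augmented third down from F3 gives Dbb3.
An augmented third down from G#4 gives Eb4.
An augmented third down from G4 gives Ebb4.

Bb2 Db3 Abb3 Dbb3 Eb4 Ebb4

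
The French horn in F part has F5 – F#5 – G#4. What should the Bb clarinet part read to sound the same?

C5 C#5 D#4

First find concert pitch: the French horn in F sounds a perfect fifth below written, so F5 F#5 G#4 sounds Bb4 B4 C#4.
Then write for Bb clarinet: it sounds a major second below written, so the part must be a major second above concert.
Bb4 → C5
B4 → C#5
C#4 → D#4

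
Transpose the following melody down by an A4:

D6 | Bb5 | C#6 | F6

Ab5 Fb5 G5 Cb6

D6 becomes Ab5
Bb5 becomes Fb5
C#6 becomes G5
F6 becomes Cb6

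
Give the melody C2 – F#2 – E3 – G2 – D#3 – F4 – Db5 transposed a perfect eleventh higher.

C2 up a perfect eleventh is F3.
F#2 up a perfect eleventh is B3.
E3: an eleventh up reaches A, and 17 semitones makes it A4.
G2 up a perfect eleventh is C4.
A perfect eleventh up from D#3 gives G#4.
F4 up a perfect eleventh is Bb5.
Db5 up a perfect eleventh is Gb6.

F3 B3 A4 C4 G#4 Bb5 Gb6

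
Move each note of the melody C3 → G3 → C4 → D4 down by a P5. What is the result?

F2 C3 F3 G3

C3: a fifth down reaches F, and 7 semitones makes it F2.
G3 down a perfect fifth is C3.
C4 down a perfect fifth is F3.
A perfect fifth down from D4 gives G3.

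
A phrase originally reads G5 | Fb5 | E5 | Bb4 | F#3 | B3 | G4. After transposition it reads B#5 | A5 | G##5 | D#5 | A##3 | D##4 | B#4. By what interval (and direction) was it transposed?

Take the first pair: G5 → B#5. G to B spans 3 letter names, so the interval is some kind of third.
G5 to B#5 is 5 semitones, which makes it an augmented third; the second version is higher, so the direction is up.
Checking another pair — G4 → B#4 — gives the same interval.

up an augmented third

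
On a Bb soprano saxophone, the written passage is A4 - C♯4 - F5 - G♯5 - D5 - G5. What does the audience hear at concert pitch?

Written C4 on the Bb soprano saxophone sounds as Bb3, a major second lower; apply that shift to every note.
A4 -> G4
C#4 -> B3
F5 -> Eb5
G#5 -> F#5
D5 -> C5
G5 -> F5

G4 B3 Eb5 F#5 C5 F5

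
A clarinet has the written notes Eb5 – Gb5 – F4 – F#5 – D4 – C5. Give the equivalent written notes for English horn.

G5 Bb5 A4 A#5 F#4 E5

First find concert pitch: the A clarinet sounds a minor third below written, so Eb5 Gb5 F4 F#5 D4 C5 sounds C5 Eb5 D4 D#5 B3 A4.
Then write for English horn: it sounds a perfect fifth below written, so the part must be a perfect fifth above concert.
C5 → G5
Eb5 → Bb5
D4 → A4
D#5 → A#5
B3 → F#4
A4 → E5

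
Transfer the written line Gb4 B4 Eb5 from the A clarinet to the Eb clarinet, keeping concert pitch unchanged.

First find concert pitch: the A clarinet sounds a minor third below written, so Gb4 B4 Eb5 sounds Eb4 G#4 C5.
Then write for Eb clarinet: it sounds a minor third above written, so the part must be a minor third below concert.
Eb4 → C4
G#4 → E#4
C5 → A4

C4 E#4 A4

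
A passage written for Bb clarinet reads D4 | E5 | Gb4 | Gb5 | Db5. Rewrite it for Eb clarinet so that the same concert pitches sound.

First find concert pitch: the Bb clarinet sounds a major second below written, so D4 E5 Gb4 Gb5 Db5 sounds C4 D5 Fb4 Fb5 Cb5.
Then write for Eb clarinet: it sounds a minor third above written, so the part must be a minor third below concert.
C4 → A3
D5 → B4
Fb4 → Db4
Fb5 → Db5
Cb5 → Ab4

A3 B4 Db4 Db5 Ab4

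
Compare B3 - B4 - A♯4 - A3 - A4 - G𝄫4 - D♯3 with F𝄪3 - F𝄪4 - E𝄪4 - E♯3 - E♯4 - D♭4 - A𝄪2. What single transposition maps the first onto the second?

down a diminished fourth

From B3 to F##3 is 4 letter names — a fourth of some quality.
F##3 to B3 is 4 semitones, which makes it a diminished fourth; the second version is lower, so the direction is down.
Checking another pair — D#3 → A##2 — gives the same interval.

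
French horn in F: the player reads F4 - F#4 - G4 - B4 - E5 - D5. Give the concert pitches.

Written C4 on the French horn in F sounds as F3, a perfect fifth lower; apply that shift to every note.
F4 gives Bb3
F#4 gives B3
G4 gives C4
B4 gives E4
E5 gives A4
D5 gives G4

Bb3 B3 C4 E4 A4 G4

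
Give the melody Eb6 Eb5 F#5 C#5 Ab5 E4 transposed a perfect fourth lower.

Bb5 Bb4 C#5 G#4 Eb5 B3

Eb6 to Bb5
Eb5 to Bb4
F#5 to C#5
C#5 to G#4
Ab5 to Eb5
E4 to B3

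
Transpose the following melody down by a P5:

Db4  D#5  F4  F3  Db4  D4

Gb3 G#4 Bb3 Bb2 Gb3 G3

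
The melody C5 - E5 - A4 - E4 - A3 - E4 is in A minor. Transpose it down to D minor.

F4 A4 D4 A3 D3 A3

From A down to D is a perfect fifth; apply that to each pitch.
C5 gives F4
E5 gives A4
A4 gives D4
E4 gives A3
A3 gives D3
E4 gives A3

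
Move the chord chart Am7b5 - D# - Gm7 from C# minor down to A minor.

C# minor down to A minor is a major third; each chord root moves by that interval while the quality stays the same.
Am7b5: root A down a major third → F, giving Fm7b5.
D#: root D# down a major third → B, giving B.
Gm7: root G down a major third → Eb, giving Ebm7.

Fm7b5 B Ebm7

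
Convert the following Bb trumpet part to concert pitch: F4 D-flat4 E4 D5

The Bb trumpet sounds a major second below written, so transpose each written note down a major second.
F4 → Eb4
Db4 → Cb4
E4 → D4
D5 → C5

Eb4 Cb4 D4 C5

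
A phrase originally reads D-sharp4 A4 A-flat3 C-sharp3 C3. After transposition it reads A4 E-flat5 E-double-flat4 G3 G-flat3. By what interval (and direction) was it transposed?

up a diminished fifth

Take the first pair: D#4 → A4. D to A spans 5 letter names, so the interval is some kind of fifth.
D#4 to A4 is 6 semitones, which makes it a diminished fifth; the second version is higher, so the direction is up.
Checking another pair — C3 → Gb3 — gives the same interval.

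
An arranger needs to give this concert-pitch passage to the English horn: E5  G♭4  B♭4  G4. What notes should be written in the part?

Written C4 sounds as F3 on the English horn, so concert pitches are written a perfect fifth up.
E5 becomes B5
Gb4 becomes Db5
Bb4 becomes F5
G4 becomes D5

B5 Db5 F5 D5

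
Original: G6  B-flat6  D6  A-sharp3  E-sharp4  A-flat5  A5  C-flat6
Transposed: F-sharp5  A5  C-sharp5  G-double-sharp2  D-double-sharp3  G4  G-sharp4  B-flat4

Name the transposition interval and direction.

Take the first pair: G6 → F#5. G to F spans 9 letter names, so the interval is some kind of ninth.
F#5 to G6 is 13 semitones, which makes it a minor ninth; the second version is lower, so the direction is down.
Checking another pair — Cb6 → Bb4 — gives the same interval.

down a minor ninth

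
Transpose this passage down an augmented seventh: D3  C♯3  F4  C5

Ebb2 Db2 Gbb3 Dbb4

An augmented seventh down from D3 gives Ebb2.
C#3: a seventh down reaches D, and 12 semitones makes it Db2.
An augmented seventh down from F4 gives Gbb3.
An augmented seventh down from C5 gives Dbb4.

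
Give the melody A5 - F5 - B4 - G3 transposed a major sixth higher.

A major sixth up from A5 gives F#6.
A major sixth up from F5 gives D6.
B4 up a major sixth is G#5.
G3: a sixth up reaches E, and 9 semitones makes it E4.

F#6 D6 G#5 E4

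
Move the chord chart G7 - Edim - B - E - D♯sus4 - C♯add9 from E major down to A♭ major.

Cb7 Abdim Eb Ab Gsus4 Fadd9

E major down to A♭ major is an augmented fifth; each chord root moves by that interval while the quality stays the same.
G7: root G down an augmented fifth → Cb, giving Cb7.
Edim: root E down an augmented fifth → Ab, giving Abdim.
B: root B down an augmented fifth → Eb, giving Eb.
E: root E down an augmented fifth → Ab, giving Ab.
D♯sus4: root D♯ down an augmented fifth → G, giving Gsus4.
C♯add9: root C♯ down an augmented fifth → F, giving Fadd9.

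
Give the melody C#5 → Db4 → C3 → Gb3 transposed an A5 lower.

C#5 down an augmented fifth is F4.
Db4: a fifth down reaches G, and 8 semitones makes it Gbb3.
An augmented fifth down from C3 gives Fb2.
Gb3 down an augmented fifth is Cbb3.

F4 Gbb3 Fb2 Cbb3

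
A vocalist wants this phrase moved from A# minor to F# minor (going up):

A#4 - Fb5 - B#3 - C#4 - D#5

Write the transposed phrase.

F#5 Dbb6 G#4 A4 B5

From A# up to F# is a minor sixth; apply that to each pitch.
A#4 -> F#5
Fb5 -> Dbb6
B#3 -> G#4
C#4 -> A4
D#5 -> B5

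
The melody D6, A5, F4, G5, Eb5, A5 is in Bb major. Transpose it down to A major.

C#6 G#5 E4 F#5 D5 G#5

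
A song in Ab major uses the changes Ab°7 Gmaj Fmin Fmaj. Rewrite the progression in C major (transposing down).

Ab major down to C major is a minor sixth; each chord root moves by that interval while the quality stays the same.
Ab°7: root Ab down a minor sixth → C, giving C°7.
Gmaj: root G down a minor sixth → B, giving Bmaj.
Fmin: root F down a minor sixth → A, giving Amin.
Fmaj: root F down a minor sixth → A, giving Amaj.

C°7 Bmaj Amin Amaj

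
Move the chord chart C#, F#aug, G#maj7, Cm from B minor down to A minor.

B minor down to A minor is a major second; each chord root moves by that interval while the quality stays the same.
C#: root C# down a major second → B, giving B.
F#aug: root F# down a major second → E, giving Eaug.
G#maj7: root G# down a major second → F#, giving F#maj7.
Cm: root C down a major second → Bb, giving Bbm.

B Eaug F#maj7 Bbm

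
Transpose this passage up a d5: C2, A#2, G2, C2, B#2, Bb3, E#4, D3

Gb2 E3 Db3 Gb2 F#3 Fb4 B4 Ab3

C2 to Gb2
A#2 to E3
G2 to Db3
C2 to Gb2
B#2 to F#3
Bb3 to Fb4
E#4 to B4
D3 to Ab3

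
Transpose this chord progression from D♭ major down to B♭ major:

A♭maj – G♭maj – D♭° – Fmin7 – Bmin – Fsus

Fmaj Ebmaj Bb° Dmin7 G#min Dsus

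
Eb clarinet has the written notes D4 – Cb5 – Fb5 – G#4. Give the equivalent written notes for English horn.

C5 Bbb5 Ebb6 F#5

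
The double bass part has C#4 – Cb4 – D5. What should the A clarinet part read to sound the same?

E3 Ebb3 F4

First find concert pitch: the double bass sounds a perfect octave below written, so C#4 Cb4 D5 sounds C#3 Cb3 D4.
Then write for A clarinet: it sounds a minor third below written, so the part must be a minor third above concert.
C#3 → E3
Cb3 → Ebb3
D4 → F4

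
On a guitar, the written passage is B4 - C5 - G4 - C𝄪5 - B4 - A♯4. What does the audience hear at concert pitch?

Written C4 on the guitar sounds as C3, a perfect octave lower; apply that shift to every note.
B4 to B3
C5 to C4
G4 to G3
C##5 to C##4
B4 to B3
A#4 to A#3

B3 C4 G3 C##4 B3 A#3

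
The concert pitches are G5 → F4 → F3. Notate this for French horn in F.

D6 C5 C4

The French horn in F sounds a perfect fifth below written, so the written part must be a perfect fifth above concert — transpose each note up.
G5 to D6
F4 to C5
F3 to C4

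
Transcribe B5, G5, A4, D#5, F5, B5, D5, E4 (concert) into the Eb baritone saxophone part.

G#7 E7 F#6 B#6 D7 G#7 B6 C#6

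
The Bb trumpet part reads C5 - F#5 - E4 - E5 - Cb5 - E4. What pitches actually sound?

Bb4 E5 D4 D5 Bbb4 D4

The Bb trumpet sounds a major second below written, so transpose each written note down a major second.
C5 to Bb4
F#5 to E5
E4 to D4
E5 to D5
Cb5 to Bbb4
E4 to D4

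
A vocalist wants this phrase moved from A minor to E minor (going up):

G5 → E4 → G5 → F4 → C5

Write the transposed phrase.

D6 B4 D6 C5 G5

A minor to E minor up is a perfect fifth, so every note moves up by that interval.
G5 gives D6
E4 gives B4
G5 gives D6
F4 gives C5
C5 gives G5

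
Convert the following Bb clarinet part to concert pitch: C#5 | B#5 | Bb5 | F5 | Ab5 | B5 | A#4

Written C4 on the Bb clarinet sounds as Bb3, a major second lower; apply that shift to every note.
C#5 → B4
B#5 → A#5
Bb5 → Ab5
F5 → Eb5
Ab5 → Gb5
B5 → A5
A#4 → G#4

B4 A#5 Ab5 Eb5 Gb5 A5 G#4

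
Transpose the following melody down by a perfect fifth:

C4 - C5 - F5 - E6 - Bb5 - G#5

F3 F4 Bb4 A5 Eb5 C#5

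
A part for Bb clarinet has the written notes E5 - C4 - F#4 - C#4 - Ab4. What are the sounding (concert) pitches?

D5 Bb3 E4 B3 Gb4

Written C4 on the Bb clarinet sounds as Bb3, a major second lower; apply that shift to every note.
E5 -> D5
C4 -> Bb3
F#4 -> E4
C#4 -> B3
Ab4 -> Gb4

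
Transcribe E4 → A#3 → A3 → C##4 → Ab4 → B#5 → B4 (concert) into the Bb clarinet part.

F#4 B#3 B3 D##4 Bb4 C##6 C#5

Written C4 sounds as Bb3 on the Bb clarinet, so concert pitches are written a major second up.
E4 -> F#4
A#3 -> B#3
A3 -> B3
C##4 -> D##4
Ab4 -> Bb4
B#5 -> C##6
B4 -> C#5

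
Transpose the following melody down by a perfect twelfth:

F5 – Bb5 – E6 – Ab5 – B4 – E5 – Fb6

Bb3 Eb4 A4 Db4 E3 A3 Bbb4

F5 -> Bb3
Bb5 -> Eb4
E6 -> A4
Ab5 -> Db4
B4 -> E3
E5 -> A3
Fb6 -> Bbb4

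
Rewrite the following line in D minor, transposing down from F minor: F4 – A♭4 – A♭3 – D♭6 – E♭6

F minor to D minor down is a minor third, so every note moves down by that interval.
F4 becomes D4
Ab4 becomes F4
Ab3 becomes F3
Db6 becomes Bb5
Eb6 becomes C6

D4 F4 F3 Bb5 C6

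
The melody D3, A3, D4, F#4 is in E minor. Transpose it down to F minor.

From E down to F is a major seventh; apply that to each pitch.
D3 → Eb2
A3 → Bb2
D4 → Eb3
F#4 → G3

Eb2 Bb2 Eb3 G3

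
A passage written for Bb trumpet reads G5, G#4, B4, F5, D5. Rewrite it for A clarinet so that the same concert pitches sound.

First find concert pitch: the Bb trumpet sounds a major second below written, so G5 G#4 B4 F5 D5 sounds F5 F#4 A4 Eb5 C5.
Then write for A clarinet: it sounds a minor third below written, so the part must be a minor third above concert.
F5 → Ab5
F#4 → A4
A4 → C5
Eb5 → Gb5
C5 → Eb5

Ab5 A4 C5 Gb5 Eb5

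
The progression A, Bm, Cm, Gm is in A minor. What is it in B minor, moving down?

A minor down to B minor is a minor seventh; each chord root moves by that interval while the quality stays the same.
A: root A down a minor seventh → B, giving B.
Bm: root B down a minor seventh → C#, giving C#m.
Cm: root C down a minor seventh → D, giving Dm.
Gm: root G down a minor seventh → A, giving Am.

B C#m Dm Am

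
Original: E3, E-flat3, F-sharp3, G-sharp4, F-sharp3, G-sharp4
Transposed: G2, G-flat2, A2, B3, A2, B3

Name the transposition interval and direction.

down a major sixth

From E3 to G2 is 6 letter names — a sixth of some quality.
G2 to E3 is 9 semitones, which makes it a major sixth; the second version is lower, so the direction is down.
Checking another pair — G#4 → B3 — gives the same interval.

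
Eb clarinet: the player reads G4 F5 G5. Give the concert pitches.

Bb4 Ab5 Bb5

Written C4 on the Eb clarinet sounds as Eb4, a minor third higher; apply that shift to every note.
G4 gives Bb4
F5 gives Ab5
G5 gives Bb5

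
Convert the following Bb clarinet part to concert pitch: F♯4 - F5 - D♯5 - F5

The Bb clarinet sounds a major second below written, so transpose each written note down a major second.
F#4 → E4
F5 → Eb5
D#5 → C#5
F5 → Eb5

E4 Eb5 C#5 Eb5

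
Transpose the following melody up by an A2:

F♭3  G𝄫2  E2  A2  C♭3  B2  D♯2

G3 Ab2 F##2 B#2 D3 C##3 E##2

Fb3 -> G3
Gbb2 -> Ab2
E2 -> F##2
A2 -> B#2
Cb3 -> D3
B2 -> C##3
D#2 -> E##2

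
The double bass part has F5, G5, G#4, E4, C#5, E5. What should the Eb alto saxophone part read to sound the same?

D5 E5 E#4 C#4 A#4 C#5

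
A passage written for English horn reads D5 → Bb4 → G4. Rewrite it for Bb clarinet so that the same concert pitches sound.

First find concert pitch: the English horn sounds a perfect fifth below written, so D5 Bb4 G4 sounds G4 Eb4 C4.
Then write for Bb clarinet: it sounds a major second below written, so the part must be a major second above concert.
G4 → A4
Eb4 → F4
C4 → D4

A4 F4 D4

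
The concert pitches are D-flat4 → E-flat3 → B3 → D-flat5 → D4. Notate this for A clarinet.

Fb4 Gb3 D4 Fb5 F4

The A clarinet sounds a minor third below written, so the written part must be a minor third above concert — transpose each note up.
Db4 to Fb4
Eb3 to Gb3
B3 to D4
Db5 to Fb5
D4 to F4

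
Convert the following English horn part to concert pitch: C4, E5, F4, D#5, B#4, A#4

F3 A4 Bb3 G#4 E#4 D#4

The English horn sounds a perfect fifth below written, so transpose each written note down a perfect fifth.
C4 gives F3
E5 gives A4
F4 gives Bb3
D#5 gives G#4
B#4 gives E#4
A#4 gives D#4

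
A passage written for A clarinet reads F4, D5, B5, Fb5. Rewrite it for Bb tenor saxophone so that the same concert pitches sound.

E5 C#6 A#6 Eb6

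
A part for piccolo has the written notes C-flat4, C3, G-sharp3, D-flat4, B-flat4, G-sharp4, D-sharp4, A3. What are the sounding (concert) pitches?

Cb5 C4 G#4 Db5 Bb5 G#5 D#5 A4

Written C4 on the piccolo sounds as C5, a perfect octave higher; apply that shift to every note.
Cb4 -> Cb5
C3 -> C4
G#3 -> G#4
Db4 -> Db5
Bb4 -> Bb5
G#4 -> G#5
D#4 -> D#5
A3 -> A4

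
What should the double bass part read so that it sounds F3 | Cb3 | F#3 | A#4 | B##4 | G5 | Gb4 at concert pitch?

F4 Cb4 F#4 A#5 B##5 G6 Gb5

Written C4 sounds as C3 on the double bass, so concert pitches are written a perfect octave up.
F3 gives F4
Cb3 gives Cb4
F#3 gives F#4
A#4 gives A#5
B##4 gives B##5
G5 gives G6
Gb4 gives Gb5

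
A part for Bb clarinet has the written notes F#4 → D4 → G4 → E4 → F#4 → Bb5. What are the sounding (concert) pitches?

E4 C4 F4 D4 E4 Ab5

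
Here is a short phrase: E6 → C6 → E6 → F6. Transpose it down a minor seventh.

E6 -> F#5
C6 -> D5
E6 -> F#5
F6 -> G5

F#5 D5 F#5 G5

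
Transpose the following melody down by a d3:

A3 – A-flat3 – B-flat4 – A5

A3 to F##3
Ab3 to F#3
Bb4 to G#4
A5 to F##5

F##3 F#3 G#4 F##5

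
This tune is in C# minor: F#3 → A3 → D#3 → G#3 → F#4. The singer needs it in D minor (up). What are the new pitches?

C# minor to D minor up is a minor second, so every note moves up by that interval.
F#3 becomes G3
A3 becomes Bb3
D#3 becomes E3
G#3 becomes A3
F#4 becomes G4

G3 Bb3 E3 A3 G4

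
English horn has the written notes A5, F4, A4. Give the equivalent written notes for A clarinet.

First find concert pitch: the English horn sounds a perfect fifth below written, so A5 F4 A4 sounds D5 Bb3 D4.
Then write for A clarinet: it sounds a minor third below written, so the part must be a minor third above concert.
D5 → F5
Bb3 → Db4
D4 → F4

F5 Db4 F4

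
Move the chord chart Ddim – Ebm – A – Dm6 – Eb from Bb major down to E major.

G#dim Am D# G#m6 A

Bb major down to E major is a diminished fifth; each chord root moves by that interval while the quality stays the same.
Ddim: root D down a diminished fifth → G#, giving G#dim.
Ebm: root Eb down a diminished fifth → A, giving Am.
A: root A down a diminished fifth → D#, giving D#.
Dm6: root D down a diminished fifth → G#, giving G#m6.
Eb: root Eb down a diminished fifth → A, giving A.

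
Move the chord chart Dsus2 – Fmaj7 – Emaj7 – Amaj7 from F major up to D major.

F major up to D major is a major sixth; each chord root moves by that interval while the quality stays the same.
Dsus2: root D up a major sixth → B, giving Bsus2.
Fmaj7: root F up a major sixth → D, giving Dmaj7.
Emaj7: root E up a major sixth → C#, giving C#maj7.
Amaj7: root A up a major sixth → F#, giving F#maj7.

Bsus2 Dmaj7 C#maj7 F#maj7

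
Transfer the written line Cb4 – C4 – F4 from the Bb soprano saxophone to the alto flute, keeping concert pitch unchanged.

First find concert pitch: the Bb soprano saxophone sounds a major second below written, so Cb4 C4 F4 sounds Bbb3 Bb3 Eb4.
Then write for alto flute: it sounds a perfect fourth below written, so the part must be a perfect fourth above concert.
Bbb3 → Ebb4
Bb3 → Eb4
Eb4 → Ab4

Ebb4 Eb4 Ab4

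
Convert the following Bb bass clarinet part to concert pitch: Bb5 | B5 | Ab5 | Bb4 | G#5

Written C4 on the Bb bass clarinet sounds as Bb2, a major ninth lower; apply that shift to every note.
Bb5 -> Ab4
B5 -> A4
Ab5 -> Gb4
Bb4 -> Ab3
G#5 -> F#4

Ab4 A4 Gb4 Ab3 F#4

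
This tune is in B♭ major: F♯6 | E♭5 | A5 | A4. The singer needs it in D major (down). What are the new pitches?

A#5 G4 C#5 C#4

B♭ major to D major down is a minor sixth, so every note moves down by that interval.
F#6 becomes A#5
Eb5 becomes G4
A5 becomes C#5
A4 becomes C#4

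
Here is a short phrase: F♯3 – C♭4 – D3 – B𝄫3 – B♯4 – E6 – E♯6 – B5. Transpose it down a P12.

F#3 becomes B1
Cb4 becomes Fb2
D3 becomes G1
Bbb3 becomes Ebb2
B#4 becomes E#3
E6 becomes A4
E#6 becomes A#4
B5 becomes E4

B1 Fb2 G1 Ebb2 E#3 A4 A#4 E4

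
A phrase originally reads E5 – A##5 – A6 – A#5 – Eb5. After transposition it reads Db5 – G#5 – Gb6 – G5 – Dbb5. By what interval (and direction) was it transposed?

down an augmented second

Take the first pair: E5 → Db5. E to D spans 2 letter names, so the interval is some kind of second.
Db5 to E5 is 3 semitones, which makes it an augmented second; the second version is lower, so the direction is down.
Checking another pair — Eb5 → Dbb5 — gives the same interval.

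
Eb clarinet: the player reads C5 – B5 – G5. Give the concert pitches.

The Eb clarinet sounds a minor third above written, so transpose each written note up a minor third.
C5 becomes Eb5
B5 becomes D6
G5 becomes Bb5

Eb5 D6 Bb5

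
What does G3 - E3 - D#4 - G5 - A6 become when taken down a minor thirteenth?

B1 G#1 F##2 B3 C#5

G3: a thirteenth down reaches B, and 20 semitones makes it B1.
E3: a thirteenth down reaches G, and 20 semitones makes it G#1.
D#4 down a minor thirteenth is F##2.
G5 down a minor thirteenth is B3.
A6: a thirteenth down reaches C, and 20 semitones makes it C#5.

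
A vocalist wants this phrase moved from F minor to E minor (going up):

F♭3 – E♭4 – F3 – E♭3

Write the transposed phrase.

From F up to E is a major seventh; apply that to each pitch.
Fb3 to Eb4
Eb4 to D5
F3 to E4
Eb3 to D4

Eb4 D5 E4 D4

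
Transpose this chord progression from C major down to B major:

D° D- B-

C#° C#- A#-

C major down to B major is a minor second; each chord root moves by that interval while the quality stays the same.
D°: root D down a minor second → C#, giving C#°.
D-: root D down a minor second → C#, giving C#-.
B-: root B down a minor second → A#, giving A#-.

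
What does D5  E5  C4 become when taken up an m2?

D5 to Eb5
E5 to F5
C4 to Db4

Eb5 F5 Db4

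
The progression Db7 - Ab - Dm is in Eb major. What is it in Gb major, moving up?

Fb7 Cb Fm

Eb major up to Gb major is a minor third; each chord root moves by that interval while the quality stays the same.
Db7: root Db up a minor third → Fb, giving Fb7.
Ab: root Ab up a minor third → Cb, giving Cb.
Dm: root D up a minor third → F, giving Fm.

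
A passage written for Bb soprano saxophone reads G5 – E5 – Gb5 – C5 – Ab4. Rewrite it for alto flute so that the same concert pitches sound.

Bb5 G5 Bbb5 Eb5 Cb5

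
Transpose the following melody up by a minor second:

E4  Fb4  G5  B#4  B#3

A minor second up from E4 gives F4.
Fb4 up a minor second is Gbb4.
A minor second up from G5 gives Ab5.
B#4: a second up reaches C, and 1 semitone makes it C#5.
A minor second up from B#3 gives C#4.

F4 Gbb4 Ab5 C#5 C#4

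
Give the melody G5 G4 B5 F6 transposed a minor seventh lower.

A4 A3 C#5 G5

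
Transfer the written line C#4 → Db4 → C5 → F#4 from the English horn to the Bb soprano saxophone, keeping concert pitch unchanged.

G#3 Ab3 G4 C#4

First find concert pitch: the English horn sounds a perfect fifth below written, so C#4 Db4 C5 F#4 sounds F#3 Gb3 F4 B3.
Then write for Bb soprano saxophone: it sounds a major second below written, so the part must be a major second above concert.
F#3 → G#3
Gb3 → Ab3
F4 → G4
B3 → C#4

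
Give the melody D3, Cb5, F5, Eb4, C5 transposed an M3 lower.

D3 gives Bb2
Cb5 gives Abb4
F5 gives Db5
Eb4 gives Cb4
C5 gives Ab4

Bb2 Abb4 Db5 Cb4 Ab4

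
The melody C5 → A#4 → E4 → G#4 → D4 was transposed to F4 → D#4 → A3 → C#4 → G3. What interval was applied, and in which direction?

down a perfect fifth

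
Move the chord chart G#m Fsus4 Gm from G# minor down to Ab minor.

G# minor down to Ab minor is an augmented seventh; each chord root moves by that interval while the quality stays the same.
G#m: root G# down an augmented seventh → Ab, giving Abm.
Fsus4: root F down an augmented seventh → Gbb, giving Gbbsus4.
Gm: root G down an augmented seventh → Abb, giving Abbm.

Abm Gbbsus4 Abbm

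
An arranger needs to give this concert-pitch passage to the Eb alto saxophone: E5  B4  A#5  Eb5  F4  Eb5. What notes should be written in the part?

Written C4 sounds as Eb3 on the Eb alto saxophone, so concert pitches are written a major sixth up.
E5 becomes C#6
B4 becomes G#5
A#5 becomes F##6
Eb5 becomes C6
F4 becomes D5
Eb5 becomes C6

C#6 G#5 F##6 C6 D5 C6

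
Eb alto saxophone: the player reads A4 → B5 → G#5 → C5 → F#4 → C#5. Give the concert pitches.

C4 D5 B4 Eb4 A3 E4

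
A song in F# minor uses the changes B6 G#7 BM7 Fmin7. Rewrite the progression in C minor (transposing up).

F6 D7 FM7 Cbmin7

F# minor up to C minor is a diminished fifth; each chord root moves by that interval while the quality stays the same.
B6: root B up a diminished fifth → F, giving F6.
G#7: root G# up a diminished fifth → D, giving D7.
BM7: root B up a diminished fifth → F, giving FM7.
Fmin7: root F up a diminished fifth → Cb, giving Cbmin7.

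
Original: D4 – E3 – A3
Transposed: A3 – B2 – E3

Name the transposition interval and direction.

down a perfect fourth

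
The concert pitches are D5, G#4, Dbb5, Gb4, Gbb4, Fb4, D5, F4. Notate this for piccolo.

The piccolo sounds a perfect octave above written, so the written part must be a perfect octave below concert — transpose each note down.
D5 to D4
G#4 to G#3
Dbb5 to Dbb4
Gb4 to Gb3
Gbb4 to Gbb3
Fb4 to Fb3
D5 to D4
F4 to F3

D4 G#3 Dbb4 Gb3 Gbb3 Fb3 D4 F3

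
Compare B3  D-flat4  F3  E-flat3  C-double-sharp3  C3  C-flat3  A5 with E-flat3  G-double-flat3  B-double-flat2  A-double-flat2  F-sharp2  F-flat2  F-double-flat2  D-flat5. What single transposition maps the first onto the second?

From B3 to Eb3 is 5 letter names — a fifth of some quality.
Eb3 to B3 is 8 semitones, which makes it an augmented fifth; the second version is lower, so the direction is down.
Checking another pair — A5 → Db5 — gives the same interval.

down an augmented fifth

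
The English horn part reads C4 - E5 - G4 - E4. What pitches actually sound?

F3 A4 C4 A3

The English horn sounds a perfect fifth below written, so transpose each written note down a perfect fifth.
C4 gives F3
E5 gives A4
G4 gives C4
E4 gives A3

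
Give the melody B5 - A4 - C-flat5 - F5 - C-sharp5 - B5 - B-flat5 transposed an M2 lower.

A5 G4 Bbb4 Eb5 B4 A5 Ab5

B5 to A5
A4 to G4
Cb5 to Bbb4
F5 to Eb5
C#5 to B4
B5 to A5
Bb5 to Ab5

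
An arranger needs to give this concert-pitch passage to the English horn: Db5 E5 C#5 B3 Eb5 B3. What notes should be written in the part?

The English horn sounds a perfect fifth below written, so the written part must be a perfect fifth above concert — transpose each note up.
Db5 to Ab5
E5 to B5
C#5 to G#5
B3 to F#4
Eb5 to Bb5
B3 to F#4

Ab5 B5 G#5 F#4 Bb5 F#4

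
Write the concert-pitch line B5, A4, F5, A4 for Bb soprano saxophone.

Written C4 sounds as Bb3 on the Bb soprano saxophone, so concert pitches are written a major second up.
B5 gives C#6
A4 gives B4
F5 gives G5
A4 gives B4

C#6 B4 G5 B4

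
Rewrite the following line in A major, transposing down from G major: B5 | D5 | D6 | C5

From G down to A is a minor seventh; apply that to each pitch.
B5 -> C#5
D5 -> E4
D6 -> E5
C5 -> D4

C#5 E4 E5 D4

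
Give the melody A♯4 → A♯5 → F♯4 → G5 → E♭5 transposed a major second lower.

G#4 G#5 E4 F5 Db5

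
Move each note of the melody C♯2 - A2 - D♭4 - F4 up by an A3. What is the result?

E##2 C##3 F#4 A#4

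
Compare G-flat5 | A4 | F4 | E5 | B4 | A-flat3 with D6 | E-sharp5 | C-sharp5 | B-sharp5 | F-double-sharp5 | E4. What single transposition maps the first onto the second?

up an augmented fifth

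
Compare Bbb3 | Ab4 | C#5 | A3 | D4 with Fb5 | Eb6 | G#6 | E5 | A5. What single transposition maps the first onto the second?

Take the first pair: Bbb3 → Fb5. B to F spans 12 letter names, so the interval is some kind of twelfth.
Bbb3 to Fb5 is 19 semitones, which makes it a perfect twelfth; the second version is higher, so the direction is up.
Checking another pair — D4 → A5 — gives the same interval.

up a perfect twelfth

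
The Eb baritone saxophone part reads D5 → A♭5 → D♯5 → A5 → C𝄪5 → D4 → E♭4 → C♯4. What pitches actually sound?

F3 Cb4 F#3 C4 E#3 F2 Gb2 E2

The Eb baritone saxophone sounds a major thirteenth below written, so transpose each written note down a major thirteenth.
D5 to F3
Ab5 to Cb4
D#5 to F#3
A5 to C4
C##5 to E#3
D4 to F2
Eb4 to Gb2
C#4 to E2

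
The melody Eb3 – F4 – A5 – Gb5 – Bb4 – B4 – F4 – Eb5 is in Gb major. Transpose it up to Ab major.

F3 G4 B5 Ab5 C5 C#5 G4 F5

Gb major to Ab major up is a major second, so every note moves up by that interval.
Eb3 becomes F3
F4 becomes G4
A5 becomes B5
Gb5 becomes Ab5
Bb4 becomes C5
B4 becomes C#5
F4 becomes G4
Eb5 becomes F5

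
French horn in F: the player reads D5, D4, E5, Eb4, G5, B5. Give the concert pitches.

G4 G3 A4 Ab3 C5 E5

Written C4 on the French horn in F sounds as F3, a perfect fifth lower; apply that shift to every note.
D5 -> G4
D4 -> G3
E5 -> A4
Eb4 -> Ab3
G5 -> C5
B5 -> E5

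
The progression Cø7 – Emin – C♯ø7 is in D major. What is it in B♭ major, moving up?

D major up to B♭ major is a minor sixth; each chord root moves by that interval while the quality stays the same.
Cø7: root C up a minor sixth → Ab, giving Abø7.
Emin: root E up a minor sixth → C, giving Cmin.
C♯ø7: root C♯ up a minor sixth → A, giving Aø7.

Abø7 Cmin Aø7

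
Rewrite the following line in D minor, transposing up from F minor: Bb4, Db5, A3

G5 Bb5 F#4

F minor to D minor up is a major sixth, so every note moves up by that interval.
Bb4 → G5
Db5 → Bb5
A3 → F#4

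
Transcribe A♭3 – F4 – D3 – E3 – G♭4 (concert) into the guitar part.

The guitar sounds a perfect octave below written, so the written part must be a perfect octave above concert — transpose each note up.
Ab3 becomes Ab4
F4 becomes F5
D3 becomes D4
E3 becomes E4
Gb4 becomes Gb5

Ab4 F5 D4 E4 Gb5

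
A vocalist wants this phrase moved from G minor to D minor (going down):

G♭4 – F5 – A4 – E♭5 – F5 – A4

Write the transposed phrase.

Db4 C5 E4 Bb4 C5 E4

G minor to D minor down is a perfect fourth, so every note moves down by that interval.
Gb4 to Db4
F5 to C5
A4 to E4
Eb5 to Bb4
F5 to C5
A4 to E4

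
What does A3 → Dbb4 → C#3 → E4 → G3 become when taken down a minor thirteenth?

C#2 Fb2 E#1 G#2 B1

A3 down a minor thirteenth is C#2.
Dbb4: a thirteenth down reaches F, and 20 semitones makes it Fb2.
C#3 down a minor thirteenth is E#1.
E4: a thirteenth down reaches G, and 20 semitones makes it G#2.
A minor thirteenth down from G3 gives B1.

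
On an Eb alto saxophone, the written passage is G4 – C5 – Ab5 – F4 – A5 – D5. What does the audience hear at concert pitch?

Bb3 Eb4 Cb5 Ab3 C5 F4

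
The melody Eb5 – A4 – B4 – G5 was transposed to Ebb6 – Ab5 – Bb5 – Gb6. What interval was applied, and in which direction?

up a diminished octave

From Eb5 to Ebb6 is 8 letter names — an octave of some quality.
Eb5 to Ebb6 is 11 semitones, which makes it a diminished octave; the second version is higher, so the direction is up.
Checking another pair — G5 → Gb6 — gives the same interval.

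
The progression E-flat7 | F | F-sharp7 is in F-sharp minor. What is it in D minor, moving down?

Cb7 Db D7

F-sharp minor down to D minor is a major third; each chord root moves by that interval while the quality stays the same.
E-flat7: root E-flat down a major third → Cb, giving Cb7.
F: root F down a major third → Db, giving Db.
F-sharp7: root F-sharp down a major third → D, giving D7.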